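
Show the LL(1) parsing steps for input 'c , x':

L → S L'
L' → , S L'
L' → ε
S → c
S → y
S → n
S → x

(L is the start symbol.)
LL(1) parsing maintains a stack (initially the start symbol over $) and the input. At each step: if the stack top is a terminal, match it against the current input token; if it is a non-terminal N, replace it with the RHS of M[N, lookahead] (the unique production whose predict set contains the lookahead).

Stack is shown with the top on the left.

Stack     Input    Action
-------------------------
L $       c , x $  output L → S L'
S L' $    c , x $  output S → c
c L' $    c , x $  match 'c'
L' $      , x $    output L' → , S L'
, S L' $  , x $    match ','
S L' $    x $      output S → x
x L' $    x $      match 'x'
L' $      $        output L' → ε
$         $        accept

The string is accepted.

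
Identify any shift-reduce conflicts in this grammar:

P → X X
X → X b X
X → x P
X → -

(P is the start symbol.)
Yes — I6: [P → X X .] vs [X → X . b X]; I8: [X → X b X .] vs [X → X . b X]

Augment with P' → P and build the canonical LR(0) collection (I0 = CLOSURE({[P' → . P]}), then GOTO on every symbol after a dot until no new states appear). It has 9 states:
  I0: { [P → . X X], [P' → . P], [X → . -], [X → . X b X], [X → . x P] }  — shift
  I1: { [X → - .] }  — reduce
  I2: { [P' → P .] }  — accept
  I3: { [P → X . X], [X → . -], [X → . X b X], [X → . x P], [X → X . b X] }  — shift
  I4: { [P → . X X], [X → . -], [X → . X b X], [X → . x P], [X → x . P] }  — shift
  I5: { [X → x P .] }  — reduce
  I6: { [P → X X .], [X → X . b X] }  — shift, reduce
  I7: { [X → . -], [X → . X b X], [X → . x P], [X → X b . X] }  — shift
  I8: { [X → X . b X], [X → X b X .] }  — shift, reduce

I6 contains reduce item [P → X X .] and shift item [X → X . b X] — shift-reduce conflict.
I8 contains reduce item [X → X b X .] and shift item [X → X . b X] — shift-reduce conflict.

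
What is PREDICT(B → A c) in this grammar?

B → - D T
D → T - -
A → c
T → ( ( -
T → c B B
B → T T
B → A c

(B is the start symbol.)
PREDICT(B → A c) = (FIRST(RHS) \ {ε}) ∪ (FOLLOW(B) if ε ∈ FIRST(RHS), i.e. RHS ⇒* ε)
FIRST(A) = { 'c' }
FIRST(A c) = { 'c' }
ε ∉ FIRST(A c), so FOLLOW(B) is not added.
PREDICT(B → A c) = { 'c' }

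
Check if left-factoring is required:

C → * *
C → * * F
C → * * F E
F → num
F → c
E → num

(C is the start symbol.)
Left-factoring is needed when two productions for the same non-terminal
share a common prefix on the right-hand side.

Productions for C:
  C → * *
  C → * * F
  C → * * F E
Productions for F:
  F → num
  F → c

Found common prefix '* *' in productions for C

Answer: Yes, C has productions with common prefix '* *'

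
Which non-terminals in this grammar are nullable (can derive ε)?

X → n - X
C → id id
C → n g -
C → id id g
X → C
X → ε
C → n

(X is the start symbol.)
A non-terminal is nullable if it can derive ε (the empty string): either it has an ε-production, or it has a production whose right-hand side consists entirely of nullable non-terminals.

ε-productions: X → ε
So X is immediately nullable.
No further non-terminal can be added: every production for the remaining non-terminals contains a terminal or a non-nullable non-terminal.
Nullable = { 'X' }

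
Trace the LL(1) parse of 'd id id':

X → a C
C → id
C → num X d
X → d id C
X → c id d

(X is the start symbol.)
Stack is shown with the top on the left.

Stack     Input      Action
---------------------------
X $       d id id $  output X → d id C
d id C $  d id id $  match 'd'
id C $    id id $    match 'id'
C $       id $       output C → id
id $      id $       match 'id'
$         $          accept

The string is accepted.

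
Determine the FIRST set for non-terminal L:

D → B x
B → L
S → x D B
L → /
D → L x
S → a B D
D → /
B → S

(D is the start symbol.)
To compute FIRST(L), examine every production with L on the left-hand side, reading each right-hand side left to right until a non-nullable symbol is reached.

From L → /:
  - '/' is a terminal: add '/' and stop

Collecting: FIRST(L) = { '/' }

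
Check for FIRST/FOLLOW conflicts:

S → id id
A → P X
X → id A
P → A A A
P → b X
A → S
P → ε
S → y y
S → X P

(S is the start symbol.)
A FIRST/FOLLOW conflict occurs when a non-terminal N has a nullable alternative N → β (β ⇒* ε) and another alternative N → α with FIRST(α) ∩ FOLLOW(N) ≠ ∅: on such a lookahead the parser cannot decide between expanding α and letting N vanish via β.

Nullable non-terminals: P.
FIRST sets used below: FIRST(A) = { 'b', 'id', 'y' }

P: nullable alternative(s) P → ε; FOLLOW(P) = { $, 'b', 'id', 'y' }
  P → A A A: FIRST \ {ε} = { 'b', 'id', 'y' } — overlaps FOLLOW(P) on { 'b', 'id', 'y' }: CONFLICT
  P → b X: FIRST \ {ε} = { 'b' } — overlaps FOLLOW(P) on { 'b' }: CONFLICT
  P → ε: FIRST \ {ε} = { } — this is the only nullable alternative, skip

A, S, X have no nullable alternative, so no FIRST/FOLLOW check is needed there.

So the grammar has 2 FIRST/FOLLOW conflicts (marked CONFLICT above).

Answer: Yes. P → A A A with FOLLOW(P) on { 'b', 'id', 'y' }; P → b X with FOLLOW(P) on { 'b' }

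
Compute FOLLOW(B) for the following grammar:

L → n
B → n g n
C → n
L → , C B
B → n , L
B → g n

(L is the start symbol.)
In L → , C B: B is at the end, add FOLLOW(L)

The FOLLOW sets referred to above (computed the same way, to a fixed point):
  FOLLOW(L) = { $ }

Taking the union: FOLLOW(B) = { $ }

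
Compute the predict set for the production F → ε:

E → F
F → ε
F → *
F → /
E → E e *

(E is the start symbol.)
PREDICT(F → ε) = (FIRST(RHS) \ {ε}) ∪ (FOLLOW(F) if ε ∈ FIRST(RHS), i.e. RHS ⇒* ε)
The right-hand side is ε (FIRST(ε) = { ε }), so the predict set is FOLLOW(F) = { $, 'e' }
PREDICT(F → ε) = { $, 'e' }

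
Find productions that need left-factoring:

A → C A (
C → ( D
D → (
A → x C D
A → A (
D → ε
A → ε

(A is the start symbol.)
No, left-factoring is not needed

Left-factoring is needed when two productions for the same non-terminal
share a common prefix on the right-hand side.

Productions for A:
  A → C A (
  A → x C D
  A → A (
  A → ε
Productions for D:
  D → (
  D → ε

No common prefixes found.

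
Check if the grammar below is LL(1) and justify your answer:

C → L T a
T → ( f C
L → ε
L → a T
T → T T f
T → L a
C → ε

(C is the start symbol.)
Relevant sets:
  FIRST(L) = { 'a', ε }
  FIRST(T) = { '(', 'a' }
  FOLLOW(C) = { $, '(', 'a', 'f' }
  FOLLOW(L) = { '(', 'a' }

For C:
  PREDICT(C → L T a) = { '(', 'a' }
  PREDICT(C → ε) = { $, '(', 'a', 'f' }
For T:
  PREDICT(T → '(' f C) = { '(' }
  PREDICT(T → T T f) = { '(', 'a' }
  PREDICT(T → L a) = { 'a' }
For L:
  PREDICT(L → ε) = { '(', 'a' }
  PREDICT(L → a T) = { 'a' }

Conflict found: Predict set conflict for C: { '(', 'a' }
The grammar is NOT LL(1).

Answer: No. Predict set conflict for C: { '(', 'a' }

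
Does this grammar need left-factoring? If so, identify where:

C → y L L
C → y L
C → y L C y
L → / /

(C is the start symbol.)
Yes, C has productions with common prefix 'y L'

Left-factoring is needed when two productions for the same non-terminal
share a common prefix on the right-hand side.

Productions for C:
  C → y L L
  C → y L
  C → y L C y

Found common prefix 'y L' in productions for C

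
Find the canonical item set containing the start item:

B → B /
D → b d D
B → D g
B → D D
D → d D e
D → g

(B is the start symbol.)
First, augment the grammar with B' → B
I₀ = CLOSURE({ [B' → . B] }):
  [B' → . B] has the dot before B: add [B → . B /], [B → . D g], [B → . D D]
  [B → . D g] has the dot before D: add [D → . b d D], [D → . d D e], [D → . g]
No further items can be added.

I₀ = { [B → . B /], [B → . D D], [B → . D g], [B' → . B], [D → . b d D], [D → . d D e], [D → . g] }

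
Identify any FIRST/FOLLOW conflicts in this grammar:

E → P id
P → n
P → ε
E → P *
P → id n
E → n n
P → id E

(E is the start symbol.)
A FIRST/FOLLOW conflict occurs when a non-terminal N has a nullable alternative N → β (β ⇒* ε) and another alternative N → α with FIRST(α) ∩ FOLLOW(N) ≠ ∅: on such a lookahead the parser cannot decide between expanding α and letting N vanish via β.

Nullable non-terminals: P.

P: nullable alternative(s) P → ε; FOLLOW(P) = { '*', 'id' }
  P → n: FIRST \ {ε} = { 'n' } — disjoint from FOLLOW(P)
  P → ε: FIRST \ {ε} = { } — this is the only nullable alternative, skip
  P → id n: FIRST \ {ε} = { 'id' } — overlaps FOLLOW(P) on { 'id' }: CONFLICT
  P → id E: FIRST \ {ε} = { 'id' } — overlaps FOLLOW(P) on { 'id' }: CONFLICT

E has no nullable alternative, so no FIRST/FOLLOW check is needed there.

So the grammar has 2 FIRST/FOLLOW conflicts (marked CONFLICT above).

Answer: Yes. P → id n with FOLLOW(P) on { 'id' }; P → id E with FOLLOW(P) on { 'id' }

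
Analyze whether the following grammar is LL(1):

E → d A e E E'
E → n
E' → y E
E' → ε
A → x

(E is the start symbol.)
No. Predict set conflict for E': { 'y' }

Relevant sets:
  FOLLOW(E') = { $, 'y' }

For E:
  PREDICT(E → d A e E E') = { 'd' }
  PREDICT(E → n) = { 'n' }
For E':
  PREDICT(E' → y E) = { 'y' }
  PREDICT(E' → ε) = { $, 'y' }
A has a single production, so nothing to check there.

Conflict found: Predict set conflict for E': { 'y' }
The grammar is NOT LL(1).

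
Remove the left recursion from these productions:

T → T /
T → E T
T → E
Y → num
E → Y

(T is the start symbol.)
T is directly left-recursive. The standard transformation for
  A → A α₁ | ... | A α_m | β₁ | ... | β_n
is
  A  → β₁ A' | ... | β_n A'
  A' → α₁ A' | ... | α_m A' | ε

T → E T becomes T → E T T'
T → E becomes T → E T'
T → T / becomes T' → / T'
Add T' → ε

Productions for other non-terminals are unchanged:
  Y → num
  E → Y

Resulting grammar:
T → E T T'
T → E T'
T' → / T'
T' → ε
Y → num
E → Y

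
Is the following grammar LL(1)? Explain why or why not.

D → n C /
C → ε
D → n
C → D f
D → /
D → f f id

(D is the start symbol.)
Relevant sets:
  FIRST(D) = { '/', 'f', 'n' }
  FOLLOW(C) = { '/' }

For D:
  PREDICT(D → n C '/') = { 'n' }
  PREDICT(D → n) = { 'n' }
  PREDICT(D → '/') = { '/' }
  PREDICT(D → f f id) = { 'f' }
For C:
  PREDICT(C → ε) = { '/' }
  PREDICT(C → D f) = { '/', 'f', 'n' }

Conflict found: Predict set conflict for D: { 'n' }
The grammar is NOT LL(1).

Answer: No. Predict set conflict for D: { 'n' }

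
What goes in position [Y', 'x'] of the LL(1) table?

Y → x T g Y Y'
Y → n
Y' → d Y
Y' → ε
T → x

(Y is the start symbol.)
To find M[Y', 'x'], we find productions for Y' where 'x' is in the predict set (PREDICT(N → α) = (FIRST(α) \ {ε}) ∪ (FOLLOW(N) if α ⇒* ε)).

Relevant sets:
  FOLLOW(Y') = { $, 'd' }

Y' → d Y: PREDICT = { 'd' }
Y' → ε: PREDICT = { $, 'd' }

M[Y', 'x'] is empty (no production applies)

Answer: Empty (error entry)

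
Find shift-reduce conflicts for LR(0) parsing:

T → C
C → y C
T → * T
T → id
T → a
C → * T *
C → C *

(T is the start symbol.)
A shift-reduce conflict occurs when an LR(0) state has both:
  - a complete (reduce) item [A → α .] (dot at the end), and
  - a shift item [B → β . c γ] (dot before a terminal).

Augment with T' → T and build the canonical LR(0) collection (I0 = CLOSURE({[T' → . T]}), then GOTO on every symbol after a dot until no new states appear). It has 13 states:
  I0: { [C → . * T *], [C → . C *], [C → . y C], [T → . * T], [T → . C], [T → . a], [T → . id], [T' → . T] }  — shift
  I1: { [C → * . T *], [C → . * T *], [C → . C *], [C → . y C], [T → * . T], [T → . * T], [T → . C], [T → . a], [T → . id] }  — shift
  I2: { [C → C . *], [T → C .] }  — shift, reduce
  I3: { [T' → T .] }  — accept
  I4: { [T → a .] }  — reduce
  I5: { [T → id .] }  — reduce
  I6: { [C → . * T *], [C → . C *], [C → . y C], [C → y . C] }  — shift
  I7: { [C → * . T *], [C → . * T *], [C → . C *], [C → . y C], [T → . * T], [T → . C], [T → . a], [T → . id] }  — shift
  I8: { [C → C . *], [C → y C .] }  — shift, reduce
  I9: { [C → C * .] }  — reduce
  I10: { [C → * T . *] }  — shift
  I11: { [C → * T * .] }  — reduce
  I12: { [C → * T . *], [T → * T .] }  — shift, reduce

I2 contains reduce item [T → C .] and shift item [C → C . *] — shift-reduce conflict.
I8 contains reduce item [C → y C .] and shift item [C → C . *] — shift-reduce conflict.
I12 contains reduce item [T → * T .] and shift item [C → * T . *] — shift-reduce conflict.

Answer: Yes — I2: [T → C .] vs [C → C . *]; I8: [C → y C .] vs [C → C . *]; I12: [T → * T .] vs [C → * T . *]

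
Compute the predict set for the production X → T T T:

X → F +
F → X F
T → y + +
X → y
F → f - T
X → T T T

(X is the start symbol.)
{ 'y' }

PREDICT(X → T T T) = (FIRST(RHS) \ {ε}) ∪ (FOLLOW(X) if ε ∈ FIRST(RHS), i.e. RHS ⇒* ε)
FIRST(T) = { 'y' }
FIRST(T T T) = { 'y' }
ε ∉ FIRST(T T T), so FOLLOW(X) is not added.
PREDICT(X → T T T) = { 'y' }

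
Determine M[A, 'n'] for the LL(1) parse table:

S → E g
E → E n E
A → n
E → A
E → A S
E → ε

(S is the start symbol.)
To find M[A, 'n'], we find productions for A where 'n' is in the predict set (PREDICT(N → α) = (FIRST(α) \ {ε}) ∪ (FOLLOW(N) if α ⇒* ε)).

A → n: PREDICT = { 'n' }
  'n' is in predict set, so this production goes in M[A, 'n']

M[A, 'n'] = A → n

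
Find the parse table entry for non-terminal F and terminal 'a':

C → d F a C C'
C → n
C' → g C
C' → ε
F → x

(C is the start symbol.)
Empty (error entry)

To find M[F, 'a'], we find productions for F where 'a' is in the predict set (PREDICT(N → α) = (FIRST(α) \ {ε}) ∪ (FOLLOW(N) if α ⇒* ε)).

F → x: PREDICT = { 'x' }

M[F, 'a'] is empty (no production applies)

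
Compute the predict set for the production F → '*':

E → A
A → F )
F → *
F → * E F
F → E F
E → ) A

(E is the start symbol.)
{ '*' }

PREDICT(F → '*') = (FIRST(RHS) \ {ε}) ∪ (FOLLOW(F) if ε ∈ FIRST(RHS), i.e. RHS ⇒* ε)
FIRST('*') = { '*' }
ε ∉ FIRST('*'), so FOLLOW(F) is not added.
PREDICT(F → '*') = { '*' }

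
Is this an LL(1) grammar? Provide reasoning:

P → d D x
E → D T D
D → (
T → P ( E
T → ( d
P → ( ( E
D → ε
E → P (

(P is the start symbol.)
No. Predict set conflict for E: { '(', 'd' }

Relevant sets:
  FIRST(D) = { '(', ε }
  FIRST(T) = { '(', 'd' }
  FIRST(P) = { '(', 'd' }
  FOLLOW(D) = { $, '(', 'd', 'x' }

For P:
  PREDICT(P → d D x) = { 'd' }
  PREDICT(P → '(' '(' E) = { '(' }
For E:
  PREDICT(E → D T D) = { '(', 'd' }
  PREDICT(E → P '(') = { '(', 'd' }
For D:
  PREDICT(D → '(') = { '(' }
  PREDICT(D → ε) = { $, '(', 'd', 'x' }
For T:
  PREDICT(T → P '(' E) = { '(', 'd' }
  PREDICT(T → '(' d) = { '(' }

Conflict found: Predict set conflict for E: { '(', 'd' }
The grammar is NOT LL(1).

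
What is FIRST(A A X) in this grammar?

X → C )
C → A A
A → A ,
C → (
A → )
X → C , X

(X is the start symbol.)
{ ')' }

FIRST sets of the non-terminals involved (from the grammar, by fixed-point iteration):
  FIRST(A) = { ')' }

To compute FIRST(A A X), process the symbols left to right:
Symbol A is a non-terminal. Add FIRST(A) \ {ε} = { ')' }
A is not nullable (ε ∉ FIRST(A)), so stop here.
FIRST(A A X) = { ')' }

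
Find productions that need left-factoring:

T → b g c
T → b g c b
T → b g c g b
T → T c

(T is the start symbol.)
Left-factoring is needed when two productions for the same non-terminal
share a common prefix on the right-hand side.

Productions for T:
  T → b g c
  T → b g c b
  T → b g c g b
  T → T c

Found common prefix 'b g c' in productions for T

Answer: Yes, T has productions with common prefix 'b g c'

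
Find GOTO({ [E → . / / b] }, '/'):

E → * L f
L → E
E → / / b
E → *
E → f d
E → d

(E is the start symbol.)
GOTO(I, '/') = CLOSURE({ [A → αX.β] : [A → α.Xβ] ∈ I, X = '/' })

Items with dot before '/', with the dot advanced:
  [E → . / / b] → [E → / . / b]
Closure adds nothing (no advanced item has the dot before a non-terminal).

GOTO = { [E → / . / b] }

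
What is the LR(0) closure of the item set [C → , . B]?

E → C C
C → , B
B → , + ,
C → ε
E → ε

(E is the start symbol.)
{ [B → . , + ,], [C → , . B] }

To compute CLOSURE, for each item [A → α.Bβ] where B is a non-terminal, add [B → .γ] for all productions B → γ; repeat for the newly added items until nothing changes.

Start with: [C → , . B]
  [C → , . B] has the dot before B: add [B → . , + ,]
No further items can be added.

CLOSURE = { [B → . , + ,], [C → , . B] }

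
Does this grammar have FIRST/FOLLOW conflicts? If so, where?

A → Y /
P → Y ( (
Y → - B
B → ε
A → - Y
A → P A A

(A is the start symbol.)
A FIRST/FOLLOW conflict occurs when a non-terminal N has a nullable alternative N → β (β ⇒* ε) and another alternative N → α with FIRST(α) ∩ FOLLOW(N) ≠ ∅: on such a lookahead the parser cannot decide between expanding α and letting N vanish via β.

Nullable non-terminals: B.
B has a nullable alternative but only one production, so nothing to check.

A, P, Y have no nullable alternative, so no FIRST/FOLLOW check is needed there.

No FIRST/FOLLOW conflicts found.

Answer: No FIRST/FOLLOW conflicts.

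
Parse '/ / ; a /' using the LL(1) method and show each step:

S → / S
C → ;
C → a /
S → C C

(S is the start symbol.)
Stack is shown with the top on the left.

Stack  Input        Action
--------------------------
S $    / / ; a / $  output S → / S
/ S $  / / ; a / $  match '/'
S $    / ; a / $    output S → / S
/ S $  / ; a / $    match '/'
S $    ; a / $      output S → C C
C C $  ; a / $      output C → ;
; C $  ; a / $      match ';'
C $    a / $        output C → a /
a / $  a / $        match 'a'
/ $    / $          match '/'
$      $            accept

The string is accepted.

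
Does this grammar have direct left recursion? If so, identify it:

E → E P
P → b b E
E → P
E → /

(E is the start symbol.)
Yes, E is left-recursive

Direct left recursion occurs when N → N α for some non-terminal N (the right-hand side begins with the left-hand side itself).

E → E P: LEFT RECURSIVE (starts with E)
P → b b E: starts with b
E → P: starts with P
E → /: starts with '/'

The grammar has direct left recursion on: E.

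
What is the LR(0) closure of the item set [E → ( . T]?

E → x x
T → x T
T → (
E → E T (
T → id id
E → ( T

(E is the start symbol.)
{ [E → ( . T], [T → . (], [T → . id id], [T → . x T] }

To compute CLOSURE, for each item [A → α.Bβ] where B is a non-terminal, add [B → .γ] for all productions B → γ; repeat for the newly added items until nothing changes.

Start with: [E → ( . T]
  [E → ( . T] has the dot before T: add [T → . x T], [T → . (], [T → . id id]
No further items can be added.

CLOSURE = { [E → ( . T], [T → . (], [T → . id id], [T → . x T] }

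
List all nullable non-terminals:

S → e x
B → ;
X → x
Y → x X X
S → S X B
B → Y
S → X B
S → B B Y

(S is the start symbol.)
A non-terminal is nullable if it can derive ε (the empty string): either it has an ε-production, or it has a production whose right-hand side consists entirely of nullable non-terminals.

There are no ε-productions, so no non-terminal can derive ε.
No non-terminals are nullable.

Answer: None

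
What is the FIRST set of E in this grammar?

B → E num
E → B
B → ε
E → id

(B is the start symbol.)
{ 'id', 'num', ε }

To compute FIRST(E), examine every production with E on the left-hand side, reading each right-hand side left to right until a non-nullable symbol is reached.

FIRST sets of the other non-terminals involved (by the same procedure, iterated to a fixed point):
  FIRST(B) = { 'id', 'num', ε }

From E → B:
  - B is a non-terminal: add FIRST(B) \ {ε} = { 'id', 'num' }
    B is nullable and nothing follows, so the whole right-hand side can vanish: ε ∈ FIRST(E)
From E → id:
  - id is a terminal: add 'id' and stop

Collecting: FIRST(E) = { 'id', 'num', ε }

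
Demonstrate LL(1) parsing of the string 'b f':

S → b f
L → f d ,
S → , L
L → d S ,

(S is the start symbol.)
LL(1) parsing maintains a stack (initially the start symbol over $) and the input. At each step: if the stack top is a terminal, match it against the current input token; if it is a non-terminal N, replace it with the RHS of M[N, lookahead] (the unique production whose predict set contains the lookahead).

Stack is shown with the top on the left.

Stack  Input  Action
--------------------
S $    b f $  output S → b f
b f $  b f $  match 'b'
f $    f $    match 'f'
$      $      accept

The string is accepted.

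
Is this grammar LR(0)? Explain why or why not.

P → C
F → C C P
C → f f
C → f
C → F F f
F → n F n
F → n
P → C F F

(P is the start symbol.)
No. Shift-reduce conflict between [P → C .] and [C → . f]

Augment with P' → P and build the canonical LR(0) collection (I0 = CLOSURE({[P' → . P]}), then GOTO on every symbol after a dot until no new states appear). It has 17 states:
  I0: { [C → . F F f], [C → . f f], [C → . f], [F → . C C P], [F → . n F n], [F → . n], [P → . C F F], [P → . C], [P' → . P] }  — shift
  I1: { [C → . F F f], [C → . f f], [C → . f], [F → . C C P], [F → . n F n], [F → . n], [F → C . C P], [P → C . F F], [P → C .] }  — shift, reduce
  I2: { [C → . F F f], [C → . f f], [C → . f], [C → F . F f], [F → . C C P], [F → . n F n], [F → . n] }  — shift
  I3: { [P' → P .] }  — accept
  I4: { [C → f . f], [C → f .] }  — shift, reduce
  I5: { [C → . F F f], [C → . f f], [C → . f], [F → . C C P], [F → . n F n], [F → . n], [F → n . F n], [F → n .] }  — shift, reduce
  I6: { [C → . F F f], [C → . f f], [C → . f], [F → . C C P], [F → . n F n], [F → . n], [F → C . C P] }  — shift
  I7: { [C → . F F f], [C → . f f], [C → . f], [C → F . F f], [F → . C C P], [F → . n F n], [F → . n], [F → n F . n] }  — shift
  I8: { [C → . F F f], [C → . f f], [C → . f], [C → F . F f], [C → F F . f], [F → . C C P], [F → . n F n], [F → . n] }  — shift
  I9: { [C → . F F f], [C → . f f], [C → . f], [F → . C C P], [F → . n F n], [F → . n], [F → n . F n], [F → n .], [F → n F n .] }  — shift, 2 reduces
  I10: { [C → F F f .], [C → f . f], [C → f .] }  — shift, 2 reduces
  I11: { [C → f f .] }  — reduce
  I12: { [C → . F F f], [C → . f f], [C → . f], [F → . C C P], [F → . n F n], [F → . n], [F → C . C P], [F → C C . P], [P → . C F F], [P → . C] }  — shift
  I13: { [C → . F F f], [C → . f f], [C → . f], [F → . C C P], [F → . n F n], [F → . n], [F → C . C P], [F → C C . P], [P → . C F F], [P → . C], [P → C . F F], [P → C .] }  — shift, reduce
  I14: { [F → C C P .] }  — reduce
  I15: { [C → . F F f], [C → . f f], [C → . f], [C → F . F f], [F → . C C P], [F → . n F n], [F → . n], [P → C F . F] }  — shift
  I16: { [C → . F F f], [C → . f f], [C → . f], [C → F . F f], [C → F F . f], [F → . C C P], [F → . n F n], [F → . n], [P → C F F .] }  — shift, reduce

Conflict in state I1:
  Shift-reduce conflict between [P → C .] and [C → . f]
So the grammar is NOT LR(0).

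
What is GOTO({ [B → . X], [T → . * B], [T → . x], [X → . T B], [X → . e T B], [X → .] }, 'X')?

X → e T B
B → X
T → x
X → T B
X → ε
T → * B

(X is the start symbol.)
GOTO(I, 'X') = CLOSURE({ [A → αX.β] : [A → α.Xβ] ∈ I, X = 'X' })

Items with dot before 'X', with the dot advanced:
  [B → . X] → [B → X .]
Closure adds nothing (no advanced item has the dot before a non-terminal).

GOTO = { [B → X .] }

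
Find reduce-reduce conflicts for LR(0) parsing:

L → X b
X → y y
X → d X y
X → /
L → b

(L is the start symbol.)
No reduce-reduce conflicts

A reduce-reduce conflict occurs when an LR(0) state has two complete items [A → α .] and [B → β .] — both call for a reduction, and with no lookahead the parser cannot choose between them.

Augment with L' → L and build the canonical LR(0) collection (I0 = CLOSURE({[L' → . L]}), then GOTO on every symbol after a dot until no new states appear). It has 11 states:
  I0: { [L → . X b], [L → . b], [L' → . L], [X → . /], [X → . d X y], [X → . y y] }  — shift
  I1: { [X → / .] }  — reduce
  I2: { [L' → L .] }  — accept
  I3: { [L → X . b] }  — shift
  I4: { [L → b .] }  — reduce
  I5: { [X → . /], [X → . d X y], [X → . y y], [X → d . X y] }  — shift
  I6: { [X → y . y] }  — shift
  I7: { [X → y y .] }  — reduce
  I8: { [X → d X . y] }  — shift
  I9: { [X → d X y .] }  — reduce
  I10: { [L → X b .] }  — reduce

No state contains more than one complete item.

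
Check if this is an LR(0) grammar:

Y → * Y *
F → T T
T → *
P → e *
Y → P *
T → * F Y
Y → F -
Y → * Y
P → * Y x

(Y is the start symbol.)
A grammar is LR(0) if no state in the canonical LR(0) collection has:
  - both a shift item (dot before a terminal) and a complete item (shift-reduce conflict), or
  - two or more complete items (reduce-reduce conflict; the accept item [Y' → Y .] counts as a complete item here).

Augment with Y' → Y and build the canonical LR(0) collection (I0 = CLOSURE({[Y' → . Y]}), then GOTO on every symbol after a dot until no new states appear). It has 18 states:
  I0: { [F → . T T], [P → . * Y x], [P → . e *], [T → . * F Y], [T → . *], [Y → . * Y *], [Y → . * Y], [Y → . F -], [Y → . P *], [Y' → . Y] }  — shift
  I1: { [F → . T T], [P → * . Y x], [P → . * Y x], [P → . e *], [T → * . F Y], [T → * .], [T → . * F Y], [T → . *], [Y → * . Y *], [Y → * . Y], [Y → . * Y *], [Y → . * Y], [Y → . F -], [Y → . P *] }  — shift, reduce
  I2: { [Y → F . -] }  — shift
  I3: { [Y → P . *] }  — shift
  I4: { [F → T . T], [T → . * F Y], [T → . *] }  — shift
  I5: { [Y' → Y .] }  — accept
  I6: { [P → e . *] }  — shift
  I7: { [P → e * .] }  — reduce
  I8: { [F → . T T], [T → * . F Y], [T → * .], [T → . * F Y], [T → . *] }  — shift, reduce
  I9: { [F → T T .] }  — reduce
  I10: { [F → . T T], [P → . * Y x], [P → . e *], [T → * F . Y], [T → . * F Y], [T → . *], [Y → . * Y *], [Y → . * Y], [Y → . F -], [Y → . P *] }  — shift
  I11: { [T → * F Y .] }  — reduce
  I12: { [Y → P * .] }  — reduce
  I13: { [Y → F - .] }  — reduce
  I14: { [F → . T T], [P → . * Y x], [P → . e *], [T → * F . Y], [T → . * F Y], [T → . *], [Y → . * Y *], [Y → . * Y], [Y → . F -], [Y → . P *], [Y → F . -] }  — shift
  I15: { [P → * Y . x], [Y → * Y . *], [Y → * Y .] }  — shift, reduce
  I16: { [Y → * Y * .] }  — reduce
  I17: { [P → * Y x .] }  — reduce

Conflict in state I1:
  Shift-reduce conflict between [T → * .] and [P → . * Y x]
So the grammar is NOT LR(0).

Answer: No. Shift-reduce conflict between [T → * .] and [P → . * Y x]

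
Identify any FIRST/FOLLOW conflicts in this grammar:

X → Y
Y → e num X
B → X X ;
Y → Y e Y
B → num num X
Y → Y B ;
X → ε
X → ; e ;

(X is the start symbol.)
Nullable non-terminals: X.
FIRST sets used below: FIRST(Y) = { 'e' }

X: nullable alternative(s) X → ε; FOLLOW(X) = { $, ';', 'e', 'num' }
  X → Y: FIRST \ {ε} = { 'e' } — overlaps FOLLOW(X) on { 'e' }: CONFLICT
  X → ε: FIRST \ {ε} = { } — this is the only nullable alternative, skip
  X → ; e ;: FIRST \ {ε} = { ';' } — overlaps FOLLOW(X) on { ';' }: CONFLICT

B, Y have no nullable alternative, so no FIRST/FOLLOW check is needed there.

So the grammar has 2 FIRST/FOLLOW conflicts (marked CONFLICT above).

Answer: Yes. X → Y with FOLLOW(X) on { 'e' }; X → ';' e ';' with FOLLOW(X) on { ';' }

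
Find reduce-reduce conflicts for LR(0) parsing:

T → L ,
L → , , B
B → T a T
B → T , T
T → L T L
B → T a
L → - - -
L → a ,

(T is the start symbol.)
A reduce-reduce conflict occurs when an LR(0) state has two complete items [A → α .] and [B → β .] — both call for a reduction, and with no lookahead the parser cannot choose between them.

Augment with T' → T and build the canonical LR(0) collection (I0 = CLOSURE({[T' → . T]}), then GOTO on every symbol after a dot until no new states appear). It has 19 states:
  I0: { [L → . , , B], [L → . - - -], [L → . a ,], [T → . L ,], [T → . L T L], [T' → . T] }  — shift
  I1: { [L → , . , B] }  — shift
  I2: { [L → - . - -] }  — shift
  I3: { [L → . , , B], [L → . - - -], [L → . a ,], [T → . L ,], [T → . L T L], [T → L . ,], [T → L . T L] }  — shift
  I4: { [T' → T .] }  — accept
  I5: { [L → a . ,] }  — shift
  I6: { [L → a , .] }  — reduce
  I7: { [L → , . , B], [T → L , .] }  — shift, reduce
  I8: { [L → . , , B], [L → . - - -], [L → . a ,], [T → L T . L] }  — shift
  I9: { [T → L T L .] }  — reduce
  I10: { [B → . T , T], [B → . T a T], [B → . T a], [L → , , . B], [L → . , , B], [L → . - - -], [L → . a ,], [T → . L ,], [T → . L T L] }  — shift
  I11: { [L → , , B .] }  — reduce
  I12: { [B → T . , T], [B → T . a T], [B → T . a] }  — shift
  I13: { [B → T , . T], [L → . , , B], [L → . - - -], [L → . a ,], [T → . L ,], [T → . L T L] }  — shift
  I14: { [B → T a . T], [B → T a .], [L → . , , B], [L → . - - -], [L → . a ,], [T → . L ,], [T → . L T L] }  — shift, reduce
  I15: { [B → T a T .] }  — reduce
  I16: { [B → T , T .] }  — reduce
  I17: { [L → - - . -] }  — shift
  I18: { [L → - - - .] }  — reduce

No state contains more than one complete item.

Answer: No reduce-reduce conflicts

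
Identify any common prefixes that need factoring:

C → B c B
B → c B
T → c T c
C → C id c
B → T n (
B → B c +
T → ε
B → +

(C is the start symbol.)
No, left-factoring is not needed

Left-factoring is needed when two productions for the same non-terminal
share a common prefix on the right-hand side.

Productions for C:
  C → B c B
  C → C id c
Productions for B:
  B → c B
  B → T n (
  B → B c +
  B → +
Productions for T:
  T → c T c
  T → ε

No common prefixes found.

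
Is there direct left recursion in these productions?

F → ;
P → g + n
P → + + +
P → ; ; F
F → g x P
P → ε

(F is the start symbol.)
No direct left recursion

F → ;: starts with ';'
P → g + n: starts with g
P → + + +: starts with '+'
P → ; ; F: starts with ';'
F → g x P: starts with g
P → ε: starts with ε

No direct left recursion found.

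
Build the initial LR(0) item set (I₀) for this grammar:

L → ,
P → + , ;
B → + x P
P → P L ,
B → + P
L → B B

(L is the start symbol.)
First, augment the grammar with L' → L
I₀ = CLOSURE({ [L' → . L] }):
  [L' → . L] has the dot before L: add [L → . ,], [L → . B B]
  [L → . B B] has the dot before B: add [B → . + x P], [B → . + P]
No further items can be added.

I₀ = { [B → . + P], [B → . + x P], [L → . ,], [L → . B B], [L' → . L] }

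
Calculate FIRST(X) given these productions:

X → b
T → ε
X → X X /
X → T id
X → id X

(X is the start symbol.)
To compute FIRST(X), examine every production with X on the left-hand side, reading each right-hand side left to right until a non-nullable symbol is reached.

FIRST sets of the other non-terminals involved (by the same procedure, iterated to a fixed point):
  FIRST(T) = { ε }

From X → b:
  - b is a terminal: add 'b' and stop
From X → X X /:
  - X is the symbol being defined: contributes nothing new
    X is not nullable, so stop
From X → T id:
  - T is a non-terminal: add FIRST(T) \ {ε} = { }
    T is nullable, so continue to the next symbol
  - id is a terminal: add 'id' and stop
From X → id X:
  - id is a terminal: add 'id' and stop

Collecting: FIRST(X) = { 'b', 'id' }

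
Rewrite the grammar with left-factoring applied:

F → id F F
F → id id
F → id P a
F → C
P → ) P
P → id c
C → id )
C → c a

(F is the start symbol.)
F → id F'
F' → F F
F' → id
F' → P a
F → C
P → ) P
P → id c
C → id )
C → c a

Left-factoring transforms A → αβ₁ | αβ₂ into A → αA' and A' → β₁ | β₂
(α is the longest common prefix among the alternatives). Repeat until
no nonterminal has two alternatives with a common prefix.

Round 1: F has alternatives sharing prefix 'id'. Introduce F': F → id F'
  Add: F' → F F
  Add: F' → id
  Add: F' → P a

No remaining common prefixes — done.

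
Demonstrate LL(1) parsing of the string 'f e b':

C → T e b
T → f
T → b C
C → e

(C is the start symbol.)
LL(1) parsing maintains a stack (initially the start symbol over $) and the input. At each step: if the stack top is a terminal, match it against the current input token; if it is a non-terminal N, replace it with the RHS of M[N, lookahead] (the unique production whose predict set contains the lookahead).

Stack is shown with the top on the left.

Stack    Input    Action
------------------------
C $      f e b $  output C → T e b
T e b $  f e b $  output T → f
f e b $  f e b $  match 'f'
e b $    e b $    match 'e'
b $      b $      match 'b'
$        $        accept

The string is accepted.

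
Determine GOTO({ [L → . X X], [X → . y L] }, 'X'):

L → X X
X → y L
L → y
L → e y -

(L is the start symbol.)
GOTO(I, 'X') = CLOSURE({ [A → αX.β] : [A → α.Xβ] ∈ I, X = 'X' })

Items with dot before 'X', with the dot advanced:
  [L → . X X] → [L → X . X]
Closure of the advanced items:
  [L → X . X] has the dot before X: add [X → . y L]

GOTO = { [L → X . X], [X → . y L] }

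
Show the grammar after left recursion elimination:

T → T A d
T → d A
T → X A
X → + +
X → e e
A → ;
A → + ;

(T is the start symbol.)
T is directly left-recursive. The standard transformation for
  A → A α₁ | ... | A α_m | β₁ | ... | β_n
is
  A  → β₁ A' | ... | β_n A'
  A' → α₁ A' | ... | α_m A' | ε

T → d A becomes T → d A T'
T → X A becomes T → X A T'
T → T A d becomes T' → A d T'
Add T' → ε

Productions for other non-terminals are unchanged:
  X → + +
  X → e e
  A → ;
  A → + ;

Resulting grammar:
T → d A T'
T → X A T'
T' → A d T'
T' → ε
X → + +
X → e e
A → ;
A → + ;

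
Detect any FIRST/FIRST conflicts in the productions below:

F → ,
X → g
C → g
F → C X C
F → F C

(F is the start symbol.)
A FIRST/FIRST conflict occurs when two productions N → α and N → β for the same non-terminal have FIRST(α) ∩ FIRST(β) ≠ ∅ (with ε ∈ FIRST of a nullable right-hand side, so two nullable alternatives also conflict).

FIRST sets of the non-terminals at (or reachable through a nullable prefix from) the front of some alternative:
  FIRST(C) = { 'g' }
  FIRST(F) = { ',', 'g' }

Productions for F:
  F → ,: FIRST = { ',' }
  F → C X C: FIRST = { 'g' }
  F → F C: FIRST = { ',', 'g' }
X, C have only one production, so no FIRST/FIRST conflict is possible there.

Conflict for F: F → , and F → F C
  Overlap: { ',' }
Conflict for F: F → C X C and F → F C
  Overlap: { 'g' }

Answer: Yes. F → ',' / F → F C on { ',' }; F → C X C / F → F C on { 'g' }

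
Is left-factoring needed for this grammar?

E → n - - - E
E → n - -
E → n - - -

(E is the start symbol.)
Left-factoring is needed when two productions for the same non-terminal
share a common prefix on the right-hand side.

Productions for E:
  E → n - - - E
  E → n - -
  E → n - - -

Found common prefix 'n - -' in productions for E

Answer: Yes, E has productions with common prefix 'n - -'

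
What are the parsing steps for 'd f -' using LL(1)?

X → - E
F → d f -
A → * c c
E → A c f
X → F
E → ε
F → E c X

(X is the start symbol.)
Stack is shown with the top on the left.

Stack    Input    Action
------------------------
X $      d f - $  output X → F
F $      d f - $  output F → d f -
d f - $  d f - $  match 'd'
f - $    f - $    match 'f'
- $      - $      match '-'
$        $        accept

The string is accepted.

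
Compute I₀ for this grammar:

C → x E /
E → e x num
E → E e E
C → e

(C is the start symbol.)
First, augment the grammar with C' → C
I₀ = CLOSURE({ [C' → . C] }):
  [C' → . C] has the dot before C: add [C → . x E /], [C → . e]
No further items can be added.

I₀ = { [C → . e], [C → . x E /], [C' → . C] }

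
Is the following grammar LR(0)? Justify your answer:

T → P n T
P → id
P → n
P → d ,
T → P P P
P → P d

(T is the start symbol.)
No. Shift-reduce conflict between [P → P d .] and [P → d . ,]

A grammar is LR(0) if no state in the canonical LR(0) collection has:
  - both a shift item (dot before a terminal) and a complete item (shift-reduce conflict), or
  - two or more complete items (reduce-reduce conflict; the accept item [T' → T .] counts as a complete item here).

Augment with T' → T and build the canonical LR(0) collection (I0 = CLOSURE({[T' → . T]}), then GOTO on every symbol after a dot until no new states appear). It has 13 states:
  I0: { [P → . P d], [P → . d ,], [P → . id], [P → . n], [T → . P P P], [T → . P n T], [T' → . T] }  — shift
  I1: { [P → . P d], [P → . d ,], [P → . id], [P → . n], [P → P . d], [T → P . P P], [T → P . n T] }  — shift
  I2: { [T' → T .] }  — accept
  I3: { [P → d . ,] }  — shift
  I4: { [P → id .] }  — reduce
  I5: { [P → n .] }  — reduce
  I6: { [P → d , .] }  — reduce
  I7: { [P → . P d], [P → . d ,], [P → . id], [P → . n], [P → P . d], [T → P P . P] }  — shift
  I8: { [P → P d .], [P → d . ,] }  — shift, reduce
  I9: { [P → . P d], [P → . d ,], [P → . id], [P → . n], [P → n .], [T → . P P P], [T → . P n T], [T → P n . T] }  — shift, reduce
  I10: { [T → P n T .] }  — reduce
  I11: { [P → P . d], [T → P P P .] }  — shift, reduce
  I12: { [P → P d .] }  — reduce

Conflict in state I8:
  Shift-reduce conflict between [P → P d .] and [P → d . ,]
So the grammar is NOT LR(0).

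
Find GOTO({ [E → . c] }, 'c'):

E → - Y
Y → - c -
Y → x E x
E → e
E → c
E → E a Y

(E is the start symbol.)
GOTO(I, 'c') = CLOSURE({ [A → αX.β] : [A → α.Xβ] ∈ I, X = 'c' })

Items with dot before 'c', with the dot advanced:
  [E → . c] → [E → c .]
Closure adds nothing (no advanced item has the dot before a non-terminal).

GOTO = { [E → c .] }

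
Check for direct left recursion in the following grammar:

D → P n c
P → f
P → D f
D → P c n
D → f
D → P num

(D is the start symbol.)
No direct left recursion

Direct left recursion occurs when N → N α for some non-terminal N (the right-hand side begins with the left-hand side itself).

D → P n c: starts with P
P → f: starts with f
P → D f: starts with D
D → P c n: starts with P
D → f: starts with f
D → P num: starts with P

No direct left recursion found.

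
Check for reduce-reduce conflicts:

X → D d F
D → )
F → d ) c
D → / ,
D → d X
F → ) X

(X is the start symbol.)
A reduce-reduce conflict occurs when an LR(0) state has two complete items [A → α .] and [B → β .] — both call for a reduction, and with no lookahead the parser cannot choose between them.

Augment with X' → X and build the canonical LR(0) collection (I0 = CLOSURE({[X' → . X]}), then GOTO on every symbol after a dot until no new states appear). It has 15 states:
  I0: { [D → . )], [D → . / ,], [D → . d X], [X → . D d F], [X' → . X] }  — shift
  I1: { [D → ) .] }  — reduce
  I2: { [D → / . ,] }  — shift
  I3: { [X → D . d F] }  — shift
  I4: { [X' → X .] }  — accept
  I5: { [D → . )], [D → . / ,], [D → . d X], [D → d . X], [X → . D d F] }  — shift
  I6: { [D → d X .] }  — reduce
  I7: { [F → . ) X], [F → . d ) c], [X → D d . F] }  — shift
  I8: { [D → . )], [D → . / ,], [D → . d X], [F → ) . X], [X → . D d F] }  — shift
  I9: { [X → D d F .] }  — reduce
  I10: { [F → d . ) c] }  — shift
  I11: { [F → d ) . c] }  — shift
  I12: { [F → d ) c .] }  — reduce
  I13: { [F → ) X .] }  — reduce
  I14: { [D → / , .] }  — reduce

No state contains more than one complete item.

Answer: No reduce-reduce conflicts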